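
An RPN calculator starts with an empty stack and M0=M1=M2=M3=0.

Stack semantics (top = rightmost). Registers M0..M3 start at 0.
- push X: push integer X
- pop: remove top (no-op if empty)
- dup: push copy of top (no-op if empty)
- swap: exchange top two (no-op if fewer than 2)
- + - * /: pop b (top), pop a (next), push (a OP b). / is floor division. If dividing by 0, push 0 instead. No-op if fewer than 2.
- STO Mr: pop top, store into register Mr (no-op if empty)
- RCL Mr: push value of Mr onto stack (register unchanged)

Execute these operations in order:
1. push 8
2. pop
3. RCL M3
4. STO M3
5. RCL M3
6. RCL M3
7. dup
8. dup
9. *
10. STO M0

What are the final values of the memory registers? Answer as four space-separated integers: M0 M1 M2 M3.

After op 1 (push 8): stack=[8] mem=[0,0,0,0]
After op 2 (pop): stack=[empty] mem=[0,0,0,0]
After op 3 (RCL M3): stack=[0] mem=[0,0,0,0]
After op 4 (STO M3): stack=[empty] mem=[0,0,0,0]
After op 5 (RCL M3): stack=[0] mem=[0,0,0,0]
After op 6 (RCL M3): stack=[0,0] mem=[0,0,0,0]
After op 7 (dup): stack=[0,0,0] mem=[0,0,0,0]
After op 8 (dup): stack=[0,0,0,0] mem=[0,0,0,0]
After op 9 (*): stack=[0,0,0] mem=[0,0,0,0]
After op 10 (STO M0): stack=[0,0] mem=[0,0,0,0]

Answer: 0 0 0 0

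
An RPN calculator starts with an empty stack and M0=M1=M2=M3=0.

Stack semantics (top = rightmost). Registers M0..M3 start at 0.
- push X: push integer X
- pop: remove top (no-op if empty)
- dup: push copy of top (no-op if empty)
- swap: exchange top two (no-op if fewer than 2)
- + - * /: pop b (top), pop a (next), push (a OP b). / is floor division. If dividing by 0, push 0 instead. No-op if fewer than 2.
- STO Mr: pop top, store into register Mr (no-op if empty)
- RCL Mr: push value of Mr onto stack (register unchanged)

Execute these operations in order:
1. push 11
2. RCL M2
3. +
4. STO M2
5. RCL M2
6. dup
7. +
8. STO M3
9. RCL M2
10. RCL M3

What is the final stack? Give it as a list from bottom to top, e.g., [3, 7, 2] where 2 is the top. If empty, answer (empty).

Answer: [11, 22]

Derivation:
After op 1 (push 11): stack=[11] mem=[0,0,0,0]
After op 2 (RCL M2): stack=[11,0] mem=[0,0,0,0]
After op 3 (+): stack=[11] mem=[0,0,0,0]
After op 4 (STO M2): stack=[empty] mem=[0,0,11,0]
After op 5 (RCL M2): stack=[11] mem=[0,0,11,0]
After op 6 (dup): stack=[11,11] mem=[0,0,11,0]
After op 7 (+): stack=[22] mem=[0,0,11,0]
After op 8 (STO M3): stack=[empty] mem=[0,0,11,22]
After op 9 (RCL M2): stack=[11] mem=[0,0,11,22]
After op 10 (RCL M3): stack=[11,22] mem=[0,0,11,22]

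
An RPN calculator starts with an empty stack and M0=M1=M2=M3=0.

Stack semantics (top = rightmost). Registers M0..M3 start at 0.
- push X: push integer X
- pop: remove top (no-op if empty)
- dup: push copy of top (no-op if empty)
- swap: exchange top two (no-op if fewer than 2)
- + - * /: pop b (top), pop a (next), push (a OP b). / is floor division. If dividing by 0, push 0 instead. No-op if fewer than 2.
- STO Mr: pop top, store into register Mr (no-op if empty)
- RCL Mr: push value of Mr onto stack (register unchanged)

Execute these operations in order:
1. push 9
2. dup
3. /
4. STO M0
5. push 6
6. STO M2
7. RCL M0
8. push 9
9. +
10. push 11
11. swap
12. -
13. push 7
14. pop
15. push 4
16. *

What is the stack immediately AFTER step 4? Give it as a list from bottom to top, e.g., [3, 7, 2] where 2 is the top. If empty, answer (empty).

After op 1 (push 9): stack=[9] mem=[0,0,0,0]
After op 2 (dup): stack=[9,9] mem=[0,0,0,0]
After op 3 (/): stack=[1] mem=[0,0,0,0]
After op 4 (STO M0): stack=[empty] mem=[1,0,0,0]

(empty)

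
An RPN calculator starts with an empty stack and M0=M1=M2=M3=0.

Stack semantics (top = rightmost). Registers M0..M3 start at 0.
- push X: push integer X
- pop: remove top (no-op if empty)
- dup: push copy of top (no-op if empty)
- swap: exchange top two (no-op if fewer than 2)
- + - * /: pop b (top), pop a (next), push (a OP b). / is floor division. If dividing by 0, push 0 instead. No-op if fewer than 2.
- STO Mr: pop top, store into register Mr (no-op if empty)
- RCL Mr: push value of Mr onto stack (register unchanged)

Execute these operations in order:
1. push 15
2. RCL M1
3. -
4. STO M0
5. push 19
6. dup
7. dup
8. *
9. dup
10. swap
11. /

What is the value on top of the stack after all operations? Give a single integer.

Answer: 1

Derivation:
After op 1 (push 15): stack=[15] mem=[0,0,0,0]
After op 2 (RCL M1): stack=[15,0] mem=[0,0,0,0]
After op 3 (-): stack=[15] mem=[0,0,0,0]
After op 4 (STO M0): stack=[empty] mem=[15,0,0,0]
After op 5 (push 19): stack=[19] mem=[15,0,0,0]
After op 6 (dup): stack=[19,19] mem=[15,0,0,0]
After op 7 (dup): stack=[19,19,19] mem=[15,0,0,0]
After op 8 (*): stack=[19,361] mem=[15,0,0,0]
After op 9 (dup): stack=[19,361,361] mem=[15,0,0,0]
After op 10 (swap): stack=[19,361,361] mem=[15,0,0,0]
After op 11 (/): stack=[19,1] mem=[15,0,0,0]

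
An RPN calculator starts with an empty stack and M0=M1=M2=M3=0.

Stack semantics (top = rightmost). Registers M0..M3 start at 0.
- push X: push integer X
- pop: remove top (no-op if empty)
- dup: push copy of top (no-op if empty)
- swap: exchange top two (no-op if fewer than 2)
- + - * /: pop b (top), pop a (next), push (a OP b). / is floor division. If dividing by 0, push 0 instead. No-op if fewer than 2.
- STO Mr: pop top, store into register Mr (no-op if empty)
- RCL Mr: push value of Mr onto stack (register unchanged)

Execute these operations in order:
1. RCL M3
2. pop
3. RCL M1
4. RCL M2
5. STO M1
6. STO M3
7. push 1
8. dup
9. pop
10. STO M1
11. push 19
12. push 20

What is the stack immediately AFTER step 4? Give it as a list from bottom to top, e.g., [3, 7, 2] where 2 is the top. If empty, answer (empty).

After op 1 (RCL M3): stack=[0] mem=[0,0,0,0]
After op 2 (pop): stack=[empty] mem=[0,0,0,0]
After op 3 (RCL M1): stack=[0] mem=[0,0,0,0]
After op 4 (RCL M2): stack=[0,0] mem=[0,0,0,0]

[0, 0]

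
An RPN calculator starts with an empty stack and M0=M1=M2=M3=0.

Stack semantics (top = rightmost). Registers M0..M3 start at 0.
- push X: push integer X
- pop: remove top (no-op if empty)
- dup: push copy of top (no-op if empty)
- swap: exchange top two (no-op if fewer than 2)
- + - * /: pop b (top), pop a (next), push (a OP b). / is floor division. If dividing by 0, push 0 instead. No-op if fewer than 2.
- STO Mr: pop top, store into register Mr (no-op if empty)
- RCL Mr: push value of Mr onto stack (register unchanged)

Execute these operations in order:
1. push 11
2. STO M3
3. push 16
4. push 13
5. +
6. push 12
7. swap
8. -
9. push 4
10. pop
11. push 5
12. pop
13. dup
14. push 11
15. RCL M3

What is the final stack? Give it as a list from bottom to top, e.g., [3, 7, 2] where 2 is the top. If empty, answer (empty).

After op 1 (push 11): stack=[11] mem=[0,0,0,0]
After op 2 (STO M3): stack=[empty] mem=[0,0,0,11]
After op 3 (push 16): stack=[16] mem=[0,0,0,11]
After op 4 (push 13): stack=[16,13] mem=[0,0,0,11]
After op 5 (+): stack=[29] mem=[0,0,0,11]
After op 6 (push 12): stack=[29,12] mem=[0,0,0,11]
After op 7 (swap): stack=[12,29] mem=[0,0,0,11]
After op 8 (-): stack=[-17] mem=[0,0,0,11]
After op 9 (push 4): stack=[-17,4] mem=[0,0,0,11]
After op 10 (pop): stack=[-17] mem=[0,0,0,11]
After op 11 (push 5): stack=[-17,5] mem=[0,0,0,11]
After op 12 (pop): stack=[-17] mem=[0,0,0,11]
After op 13 (dup): stack=[-17,-17] mem=[0,0,0,11]
After op 14 (push 11): stack=[-17,-17,11] mem=[0,0,0,11]
After op 15 (RCL M3): stack=[-17,-17,11,11] mem=[0,0,0,11]

Answer: [-17, -17, 11, 11]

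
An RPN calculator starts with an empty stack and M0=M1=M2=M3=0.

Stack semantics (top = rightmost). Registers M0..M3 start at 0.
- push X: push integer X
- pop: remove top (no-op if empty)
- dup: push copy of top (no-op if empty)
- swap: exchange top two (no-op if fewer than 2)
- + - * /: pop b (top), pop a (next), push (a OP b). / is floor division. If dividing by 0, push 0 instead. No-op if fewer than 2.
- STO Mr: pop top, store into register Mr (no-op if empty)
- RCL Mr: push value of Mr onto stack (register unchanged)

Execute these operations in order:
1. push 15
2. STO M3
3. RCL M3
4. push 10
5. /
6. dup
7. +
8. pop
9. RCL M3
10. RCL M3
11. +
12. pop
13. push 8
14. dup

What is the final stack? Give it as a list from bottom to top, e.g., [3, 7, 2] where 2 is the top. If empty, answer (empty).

After op 1 (push 15): stack=[15] mem=[0,0,0,0]
After op 2 (STO M3): stack=[empty] mem=[0,0,0,15]
After op 3 (RCL M3): stack=[15] mem=[0,0,0,15]
After op 4 (push 10): stack=[15,10] mem=[0,0,0,15]
After op 5 (/): stack=[1] mem=[0,0,0,15]
After op 6 (dup): stack=[1,1] mem=[0,0,0,15]
After op 7 (+): stack=[2] mem=[0,0,0,15]
After op 8 (pop): stack=[empty] mem=[0,0,0,15]
After op 9 (RCL M3): stack=[15] mem=[0,0,0,15]
After op 10 (RCL M3): stack=[15,15] mem=[0,0,0,15]
After op 11 (+): stack=[30] mem=[0,0,0,15]
After op 12 (pop): stack=[empty] mem=[0,0,0,15]
After op 13 (push 8): stack=[8] mem=[0,0,0,15]
After op 14 (dup): stack=[8,8] mem=[0,0,0,15]

Answer: [8, 8]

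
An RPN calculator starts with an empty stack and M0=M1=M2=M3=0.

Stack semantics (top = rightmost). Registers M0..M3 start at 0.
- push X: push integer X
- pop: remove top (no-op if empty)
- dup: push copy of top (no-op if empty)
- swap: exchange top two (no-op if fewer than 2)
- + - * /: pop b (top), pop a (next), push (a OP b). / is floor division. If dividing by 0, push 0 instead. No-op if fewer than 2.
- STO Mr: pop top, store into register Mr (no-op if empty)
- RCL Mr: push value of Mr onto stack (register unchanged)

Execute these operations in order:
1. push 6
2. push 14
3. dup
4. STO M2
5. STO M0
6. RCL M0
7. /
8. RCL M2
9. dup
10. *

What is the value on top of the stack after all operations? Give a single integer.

After op 1 (push 6): stack=[6] mem=[0,0,0,0]
After op 2 (push 14): stack=[6,14] mem=[0,0,0,0]
After op 3 (dup): stack=[6,14,14] mem=[0,0,0,0]
After op 4 (STO M2): stack=[6,14] mem=[0,0,14,0]
After op 5 (STO M0): stack=[6] mem=[14,0,14,0]
After op 6 (RCL M0): stack=[6,14] mem=[14,0,14,0]
After op 7 (/): stack=[0] mem=[14,0,14,0]
After op 8 (RCL M2): stack=[0,14] mem=[14,0,14,0]
After op 9 (dup): stack=[0,14,14] mem=[14,0,14,0]
After op 10 (*): stack=[0,196] mem=[14,0,14,0]

Answer: 196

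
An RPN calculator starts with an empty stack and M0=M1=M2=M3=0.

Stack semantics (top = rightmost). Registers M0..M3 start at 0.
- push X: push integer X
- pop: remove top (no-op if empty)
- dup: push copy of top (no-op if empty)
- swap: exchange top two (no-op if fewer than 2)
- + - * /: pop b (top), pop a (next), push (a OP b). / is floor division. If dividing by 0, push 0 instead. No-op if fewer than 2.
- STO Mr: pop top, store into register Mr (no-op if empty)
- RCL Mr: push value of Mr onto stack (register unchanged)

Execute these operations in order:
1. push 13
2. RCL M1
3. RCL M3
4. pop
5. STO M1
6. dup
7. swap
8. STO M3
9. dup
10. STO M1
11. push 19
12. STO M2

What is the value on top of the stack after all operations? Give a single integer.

After op 1 (push 13): stack=[13] mem=[0,0,0,0]
After op 2 (RCL M1): stack=[13,0] mem=[0,0,0,0]
After op 3 (RCL M3): stack=[13,0,0] mem=[0,0,0,0]
After op 4 (pop): stack=[13,0] mem=[0,0,0,0]
After op 5 (STO M1): stack=[13] mem=[0,0,0,0]
After op 6 (dup): stack=[13,13] mem=[0,0,0,0]
After op 7 (swap): stack=[13,13] mem=[0,0,0,0]
After op 8 (STO M3): stack=[13] mem=[0,0,0,13]
After op 9 (dup): stack=[13,13] mem=[0,0,0,13]
After op 10 (STO M1): stack=[13] mem=[0,13,0,13]
After op 11 (push 19): stack=[13,19] mem=[0,13,0,13]
After op 12 (STO M2): stack=[13] mem=[0,13,19,13]

Answer: 13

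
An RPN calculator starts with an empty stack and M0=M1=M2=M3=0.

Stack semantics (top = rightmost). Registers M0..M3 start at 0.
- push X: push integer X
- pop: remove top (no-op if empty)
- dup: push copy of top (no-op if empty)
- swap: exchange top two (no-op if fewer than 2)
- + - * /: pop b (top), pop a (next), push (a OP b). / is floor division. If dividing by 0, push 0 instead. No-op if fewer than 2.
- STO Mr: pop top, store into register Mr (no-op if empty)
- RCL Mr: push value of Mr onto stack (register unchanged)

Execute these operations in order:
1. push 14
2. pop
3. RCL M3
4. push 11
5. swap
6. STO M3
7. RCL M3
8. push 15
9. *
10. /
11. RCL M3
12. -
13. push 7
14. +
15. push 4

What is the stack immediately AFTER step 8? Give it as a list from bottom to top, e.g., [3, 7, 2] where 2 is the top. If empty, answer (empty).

After op 1 (push 14): stack=[14] mem=[0,0,0,0]
After op 2 (pop): stack=[empty] mem=[0,0,0,0]
After op 3 (RCL M3): stack=[0] mem=[0,0,0,0]
After op 4 (push 11): stack=[0,11] mem=[0,0,0,0]
After op 5 (swap): stack=[11,0] mem=[0,0,0,0]
After op 6 (STO M3): stack=[11] mem=[0,0,0,0]
After op 7 (RCL M3): stack=[11,0] mem=[0,0,0,0]
After op 8 (push 15): stack=[11,0,15] mem=[0,0,0,0]

[11, 0, 15]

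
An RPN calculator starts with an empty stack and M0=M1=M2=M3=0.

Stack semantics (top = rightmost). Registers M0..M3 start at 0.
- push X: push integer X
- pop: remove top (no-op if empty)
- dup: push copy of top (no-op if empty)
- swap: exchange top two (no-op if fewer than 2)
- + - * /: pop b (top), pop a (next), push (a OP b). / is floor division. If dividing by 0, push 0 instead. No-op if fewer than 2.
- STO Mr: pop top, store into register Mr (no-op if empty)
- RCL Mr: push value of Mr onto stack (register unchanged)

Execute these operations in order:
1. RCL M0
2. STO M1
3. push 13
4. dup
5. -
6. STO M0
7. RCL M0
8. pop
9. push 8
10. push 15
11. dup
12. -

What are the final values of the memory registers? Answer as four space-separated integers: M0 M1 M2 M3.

After op 1 (RCL M0): stack=[0] mem=[0,0,0,0]
After op 2 (STO M1): stack=[empty] mem=[0,0,0,0]
After op 3 (push 13): stack=[13] mem=[0,0,0,0]
After op 4 (dup): stack=[13,13] mem=[0,0,0,0]
After op 5 (-): stack=[0] mem=[0,0,0,0]
After op 6 (STO M0): stack=[empty] mem=[0,0,0,0]
After op 7 (RCL M0): stack=[0] mem=[0,0,0,0]
After op 8 (pop): stack=[empty] mem=[0,0,0,0]
After op 9 (push 8): stack=[8] mem=[0,0,0,0]
After op 10 (push 15): stack=[8,15] mem=[0,0,0,0]
After op 11 (dup): stack=[8,15,15] mem=[0,0,0,0]
After op 12 (-): stack=[8,0] mem=[0,0,0,0]

Answer: 0 0 0 0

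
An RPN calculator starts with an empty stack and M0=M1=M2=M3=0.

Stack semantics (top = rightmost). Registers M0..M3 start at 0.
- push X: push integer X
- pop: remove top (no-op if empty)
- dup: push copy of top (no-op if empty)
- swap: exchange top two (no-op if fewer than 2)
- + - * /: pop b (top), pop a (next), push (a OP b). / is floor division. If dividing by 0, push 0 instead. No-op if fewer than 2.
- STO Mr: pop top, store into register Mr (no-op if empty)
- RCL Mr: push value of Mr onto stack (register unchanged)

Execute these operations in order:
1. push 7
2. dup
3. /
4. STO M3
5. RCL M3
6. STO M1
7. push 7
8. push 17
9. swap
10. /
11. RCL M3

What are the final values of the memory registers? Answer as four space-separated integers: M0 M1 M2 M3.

Answer: 0 1 0 1

Derivation:
After op 1 (push 7): stack=[7] mem=[0,0,0,0]
After op 2 (dup): stack=[7,7] mem=[0,0,0,0]
After op 3 (/): stack=[1] mem=[0,0,0,0]
After op 4 (STO M3): stack=[empty] mem=[0,0,0,1]
After op 5 (RCL M3): stack=[1] mem=[0,0,0,1]
After op 6 (STO M1): stack=[empty] mem=[0,1,0,1]
After op 7 (push 7): stack=[7] mem=[0,1,0,1]
After op 8 (push 17): stack=[7,17] mem=[0,1,0,1]
After op 9 (swap): stack=[17,7] mem=[0,1,0,1]
After op 10 (/): stack=[2] mem=[0,1,0,1]
After op 11 (RCL M3): stack=[2,1] mem=[0,1,0,1]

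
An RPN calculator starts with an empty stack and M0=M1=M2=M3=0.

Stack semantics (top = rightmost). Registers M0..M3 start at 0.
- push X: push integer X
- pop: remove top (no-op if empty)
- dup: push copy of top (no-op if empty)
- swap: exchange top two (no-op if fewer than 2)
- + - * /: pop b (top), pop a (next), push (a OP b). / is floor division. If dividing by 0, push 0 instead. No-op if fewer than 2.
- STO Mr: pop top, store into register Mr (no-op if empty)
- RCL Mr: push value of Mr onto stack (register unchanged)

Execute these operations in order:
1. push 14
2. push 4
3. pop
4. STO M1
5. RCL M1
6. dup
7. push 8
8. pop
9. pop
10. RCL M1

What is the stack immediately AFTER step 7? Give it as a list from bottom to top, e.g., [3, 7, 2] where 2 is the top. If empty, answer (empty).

After op 1 (push 14): stack=[14] mem=[0,0,0,0]
After op 2 (push 4): stack=[14,4] mem=[0,0,0,0]
After op 3 (pop): stack=[14] mem=[0,0,0,0]
After op 4 (STO M1): stack=[empty] mem=[0,14,0,0]
After op 5 (RCL M1): stack=[14] mem=[0,14,0,0]
After op 6 (dup): stack=[14,14] mem=[0,14,0,0]
After op 7 (push 8): stack=[14,14,8] mem=[0,14,0,0]

[14, 14, 8]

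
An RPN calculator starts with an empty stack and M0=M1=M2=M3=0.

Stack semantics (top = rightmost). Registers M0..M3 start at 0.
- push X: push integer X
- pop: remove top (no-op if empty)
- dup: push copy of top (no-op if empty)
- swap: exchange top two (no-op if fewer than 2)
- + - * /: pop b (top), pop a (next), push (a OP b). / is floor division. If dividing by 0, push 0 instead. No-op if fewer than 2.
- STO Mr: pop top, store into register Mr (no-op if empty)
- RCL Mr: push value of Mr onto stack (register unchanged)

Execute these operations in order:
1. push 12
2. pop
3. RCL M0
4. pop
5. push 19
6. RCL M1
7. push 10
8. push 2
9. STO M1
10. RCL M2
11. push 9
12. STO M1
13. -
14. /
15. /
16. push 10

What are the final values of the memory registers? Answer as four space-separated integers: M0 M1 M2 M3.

After op 1 (push 12): stack=[12] mem=[0,0,0,0]
After op 2 (pop): stack=[empty] mem=[0,0,0,0]
After op 3 (RCL M0): stack=[0] mem=[0,0,0,0]
After op 4 (pop): stack=[empty] mem=[0,0,0,0]
After op 5 (push 19): stack=[19] mem=[0,0,0,0]
After op 6 (RCL M1): stack=[19,0] mem=[0,0,0,0]
After op 7 (push 10): stack=[19,0,10] mem=[0,0,0,0]
After op 8 (push 2): stack=[19,0,10,2] mem=[0,0,0,0]
After op 9 (STO M1): stack=[19,0,10] mem=[0,2,0,0]
After op 10 (RCL M2): stack=[19,0,10,0] mem=[0,2,0,0]
After op 11 (push 9): stack=[19,0,10,0,9] mem=[0,2,0,0]
After op 12 (STO M1): stack=[19,0,10,0] mem=[0,9,0,0]
After op 13 (-): stack=[19,0,10] mem=[0,9,0,0]
After op 14 (/): stack=[19,0] mem=[0,9,0,0]
After op 15 (/): stack=[0] mem=[0,9,0,0]
After op 16 (push 10): stack=[0,10] mem=[0,9,0,0]

Answer: 0 9 0 0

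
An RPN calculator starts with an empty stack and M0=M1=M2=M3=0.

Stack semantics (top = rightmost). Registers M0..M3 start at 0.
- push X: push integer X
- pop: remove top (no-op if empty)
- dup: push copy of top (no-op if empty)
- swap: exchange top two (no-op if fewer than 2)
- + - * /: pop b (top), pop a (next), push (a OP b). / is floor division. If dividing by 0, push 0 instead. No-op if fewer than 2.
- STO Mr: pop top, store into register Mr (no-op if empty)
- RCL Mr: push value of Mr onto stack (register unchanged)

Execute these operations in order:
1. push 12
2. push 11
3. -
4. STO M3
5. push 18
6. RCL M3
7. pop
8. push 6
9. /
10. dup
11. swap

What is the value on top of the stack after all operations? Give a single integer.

After op 1 (push 12): stack=[12] mem=[0,0,0,0]
After op 2 (push 11): stack=[12,11] mem=[0,0,0,0]
After op 3 (-): stack=[1] mem=[0,0,0,0]
After op 4 (STO M3): stack=[empty] mem=[0,0,0,1]
After op 5 (push 18): stack=[18] mem=[0,0,0,1]
After op 6 (RCL M3): stack=[18,1] mem=[0,0,0,1]
After op 7 (pop): stack=[18] mem=[0,0,0,1]
After op 8 (push 6): stack=[18,6] mem=[0,0,0,1]
After op 9 (/): stack=[3] mem=[0,0,0,1]
After op 10 (dup): stack=[3,3] mem=[0,0,0,1]
After op 11 (swap): stack=[3,3] mem=[0,0,0,1]

Answer: 3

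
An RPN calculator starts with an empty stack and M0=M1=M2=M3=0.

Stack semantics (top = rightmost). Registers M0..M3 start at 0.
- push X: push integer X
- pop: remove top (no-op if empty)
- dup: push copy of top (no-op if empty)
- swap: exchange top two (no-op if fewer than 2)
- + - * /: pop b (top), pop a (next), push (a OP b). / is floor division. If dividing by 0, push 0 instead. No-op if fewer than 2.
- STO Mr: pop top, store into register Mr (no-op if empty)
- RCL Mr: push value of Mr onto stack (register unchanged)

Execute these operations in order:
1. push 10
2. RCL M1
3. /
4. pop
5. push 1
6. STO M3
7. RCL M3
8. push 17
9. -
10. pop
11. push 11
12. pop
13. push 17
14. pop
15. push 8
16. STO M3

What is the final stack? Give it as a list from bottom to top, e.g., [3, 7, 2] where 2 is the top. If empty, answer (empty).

After op 1 (push 10): stack=[10] mem=[0,0,0,0]
After op 2 (RCL M1): stack=[10,0] mem=[0,0,0,0]
After op 3 (/): stack=[0] mem=[0,0,0,0]
After op 4 (pop): stack=[empty] mem=[0,0,0,0]
After op 5 (push 1): stack=[1] mem=[0,0,0,0]
After op 6 (STO M3): stack=[empty] mem=[0,0,0,1]
After op 7 (RCL M3): stack=[1] mem=[0,0,0,1]
After op 8 (push 17): stack=[1,17] mem=[0,0,0,1]
After op 9 (-): stack=[-16] mem=[0,0,0,1]
After op 10 (pop): stack=[empty] mem=[0,0,0,1]
After op 11 (push 11): stack=[11] mem=[0,0,0,1]
After op 12 (pop): stack=[empty] mem=[0,0,0,1]
After op 13 (push 17): stack=[17] mem=[0,0,0,1]
After op 14 (pop): stack=[empty] mem=[0,0,0,1]
After op 15 (push 8): stack=[8] mem=[0,0,0,1]
After op 16 (STO M3): stack=[empty] mem=[0,0,0,8]

Answer: (empty)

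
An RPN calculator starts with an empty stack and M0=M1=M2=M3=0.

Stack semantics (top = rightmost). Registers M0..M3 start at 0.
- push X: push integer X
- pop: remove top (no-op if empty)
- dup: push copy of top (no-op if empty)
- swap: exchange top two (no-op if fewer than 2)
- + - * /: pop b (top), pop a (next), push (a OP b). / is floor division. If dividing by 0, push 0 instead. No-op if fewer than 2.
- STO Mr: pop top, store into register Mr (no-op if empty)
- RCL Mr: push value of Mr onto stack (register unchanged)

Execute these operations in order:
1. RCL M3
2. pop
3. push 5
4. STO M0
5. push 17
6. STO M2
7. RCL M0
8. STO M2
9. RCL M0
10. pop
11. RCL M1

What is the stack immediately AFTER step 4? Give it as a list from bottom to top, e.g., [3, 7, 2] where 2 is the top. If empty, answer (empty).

After op 1 (RCL M3): stack=[0] mem=[0,0,0,0]
After op 2 (pop): stack=[empty] mem=[0,0,0,0]
After op 3 (push 5): stack=[5] mem=[0,0,0,0]
After op 4 (STO M0): stack=[empty] mem=[5,0,0,0]

(empty)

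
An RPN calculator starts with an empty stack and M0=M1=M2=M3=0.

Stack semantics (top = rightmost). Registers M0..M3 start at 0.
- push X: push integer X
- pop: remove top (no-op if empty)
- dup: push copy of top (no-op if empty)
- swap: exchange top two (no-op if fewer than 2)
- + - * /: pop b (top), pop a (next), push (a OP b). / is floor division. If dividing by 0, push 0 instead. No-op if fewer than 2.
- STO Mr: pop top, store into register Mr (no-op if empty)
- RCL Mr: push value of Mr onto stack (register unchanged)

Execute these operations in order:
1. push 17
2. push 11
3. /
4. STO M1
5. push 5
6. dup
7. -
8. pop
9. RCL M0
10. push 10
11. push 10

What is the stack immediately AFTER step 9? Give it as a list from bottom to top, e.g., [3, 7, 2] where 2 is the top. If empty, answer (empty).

After op 1 (push 17): stack=[17] mem=[0,0,0,0]
After op 2 (push 11): stack=[17,11] mem=[0,0,0,0]
After op 3 (/): stack=[1] mem=[0,0,0,0]
After op 4 (STO M1): stack=[empty] mem=[0,1,0,0]
After op 5 (push 5): stack=[5] mem=[0,1,0,0]
After op 6 (dup): stack=[5,5] mem=[0,1,0,0]
After op 7 (-): stack=[0] mem=[0,1,0,0]
After op 8 (pop): stack=[empty] mem=[0,1,0,0]
After op 9 (RCL M0): stack=[0] mem=[0,1,0,0]

[0]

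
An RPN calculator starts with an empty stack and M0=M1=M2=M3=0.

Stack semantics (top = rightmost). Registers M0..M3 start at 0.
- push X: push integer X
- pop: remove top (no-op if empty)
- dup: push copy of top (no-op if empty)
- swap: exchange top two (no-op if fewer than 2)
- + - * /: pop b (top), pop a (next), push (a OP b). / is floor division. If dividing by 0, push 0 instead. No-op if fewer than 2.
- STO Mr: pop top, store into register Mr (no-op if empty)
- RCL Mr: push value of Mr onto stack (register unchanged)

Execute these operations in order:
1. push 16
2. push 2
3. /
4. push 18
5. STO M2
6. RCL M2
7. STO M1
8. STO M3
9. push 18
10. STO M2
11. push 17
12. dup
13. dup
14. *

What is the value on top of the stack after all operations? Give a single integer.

Answer: 289

Derivation:
After op 1 (push 16): stack=[16] mem=[0,0,0,0]
After op 2 (push 2): stack=[16,2] mem=[0,0,0,0]
After op 3 (/): stack=[8] mem=[0,0,0,0]
After op 4 (push 18): stack=[8,18] mem=[0,0,0,0]
After op 5 (STO M2): stack=[8] mem=[0,0,18,0]
After op 6 (RCL M2): stack=[8,18] mem=[0,0,18,0]
After op 7 (STO M1): stack=[8] mem=[0,18,18,0]
After op 8 (STO M3): stack=[empty] mem=[0,18,18,8]
After op 9 (push 18): stack=[18] mem=[0,18,18,8]
After op 10 (STO M2): stack=[empty] mem=[0,18,18,8]
After op 11 (push 17): stack=[17] mem=[0,18,18,8]
After op 12 (dup): stack=[17,17] mem=[0,18,18,8]
After op 13 (dup): stack=[17,17,17] mem=[0,18,18,8]
After op 14 (*): stack=[17,289] mem=[0,18,18,8]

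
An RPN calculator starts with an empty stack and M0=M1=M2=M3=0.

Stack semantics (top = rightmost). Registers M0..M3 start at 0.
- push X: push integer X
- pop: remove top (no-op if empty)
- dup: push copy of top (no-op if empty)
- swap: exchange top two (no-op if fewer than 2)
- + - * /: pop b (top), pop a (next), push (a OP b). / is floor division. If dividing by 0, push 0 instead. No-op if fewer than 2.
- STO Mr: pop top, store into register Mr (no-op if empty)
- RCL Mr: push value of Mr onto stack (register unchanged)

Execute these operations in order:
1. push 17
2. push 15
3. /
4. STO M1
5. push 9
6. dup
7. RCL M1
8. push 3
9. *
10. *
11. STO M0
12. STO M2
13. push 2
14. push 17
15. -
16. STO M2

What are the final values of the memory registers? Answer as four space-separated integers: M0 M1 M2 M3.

Answer: 27 1 -15 0

Derivation:
After op 1 (push 17): stack=[17] mem=[0,0,0,0]
After op 2 (push 15): stack=[17,15] mem=[0,0,0,0]
After op 3 (/): stack=[1] mem=[0,0,0,0]
After op 4 (STO M1): stack=[empty] mem=[0,1,0,0]
After op 5 (push 9): stack=[9] mem=[0,1,0,0]
After op 6 (dup): stack=[9,9] mem=[0,1,0,0]
After op 7 (RCL M1): stack=[9,9,1] mem=[0,1,0,0]
After op 8 (push 3): stack=[9,9,1,3] mem=[0,1,0,0]
After op 9 (*): stack=[9,9,3] mem=[0,1,0,0]
After op 10 (*): stack=[9,27] mem=[0,1,0,0]
After op 11 (STO M0): stack=[9] mem=[27,1,0,0]
After op 12 (STO M2): stack=[empty] mem=[27,1,9,0]
After op 13 (push 2): stack=[2] mem=[27,1,9,0]
After op 14 (push 17): stack=[2,17] mem=[27,1,9,0]
After op 15 (-): stack=[-15] mem=[27,1,9,0]
After op 16 (STO M2): stack=[empty] mem=[27,1,-15,0]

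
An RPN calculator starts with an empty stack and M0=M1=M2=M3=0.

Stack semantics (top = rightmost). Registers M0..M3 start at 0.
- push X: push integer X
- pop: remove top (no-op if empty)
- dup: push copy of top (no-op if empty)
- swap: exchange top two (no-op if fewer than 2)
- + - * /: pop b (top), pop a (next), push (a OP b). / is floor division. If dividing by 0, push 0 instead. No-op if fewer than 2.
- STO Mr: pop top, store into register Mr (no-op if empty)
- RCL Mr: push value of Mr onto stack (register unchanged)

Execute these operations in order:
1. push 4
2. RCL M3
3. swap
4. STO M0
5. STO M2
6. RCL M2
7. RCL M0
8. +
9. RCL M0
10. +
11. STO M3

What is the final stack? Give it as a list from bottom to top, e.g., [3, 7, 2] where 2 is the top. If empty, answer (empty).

Answer: (empty)

Derivation:
After op 1 (push 4): stack=[4] mem=[0,0,0,0]
After op 2 (RCL M3): stack=[4,0] mem=[0,0,0,0]
After op 3 (swap): stack=[0,4] mem=[0,0,0,0]
After op 4 (STO M0): stack=[0] mem=[4,0,0,0]
After op 5 (STO M2): stack=[empty] mem=[4,0,0,0]
After op 6 (RCL M2): stack=[0] mem=[4,0,0,0]
After op 7 (RCL M0): stack=[0,4] mem=[4,0,0,0]
After op 8 (+): stack=[4] mem=[4,0,0,0]
After op 9 (RCL M0): stack=[4,4] mem=[4,0,0,0]
After op 10 (+): stack=[8] mem=[4,0,0,0]
After op 11 (STO M3): stack=[empty] mem=[4,0,0,8]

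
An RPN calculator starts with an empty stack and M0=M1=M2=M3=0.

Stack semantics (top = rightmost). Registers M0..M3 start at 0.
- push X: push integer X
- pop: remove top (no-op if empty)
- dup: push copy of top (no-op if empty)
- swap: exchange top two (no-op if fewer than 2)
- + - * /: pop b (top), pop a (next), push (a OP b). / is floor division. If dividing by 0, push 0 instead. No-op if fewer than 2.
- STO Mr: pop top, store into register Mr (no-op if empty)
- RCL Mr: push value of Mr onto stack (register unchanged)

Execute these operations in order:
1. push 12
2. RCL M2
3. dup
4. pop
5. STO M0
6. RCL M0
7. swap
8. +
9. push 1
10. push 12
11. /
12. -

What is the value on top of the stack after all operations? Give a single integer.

Answer: 12

Derivation:
After op 1 (push 12): stack=[12] mem=[0,0,0,0]
After op 2 (RCL M2): stack=[12,0] mem=[0,0,0,0]
After op 3 (dup): stack=[12,0,0] mem=[0,0,0,0]
After op 4 (pop): stack=[12,0] mem=[0,0,0,0]
After op 5 (STO M0): stack=[12] mem=[0,0,0,0]
After op 6 (RCL M0): stack=[12,0] mem=[0,0,0,0]
After op 7 (swap): stack=[0,12] mem=[0,0,0,0]
After op 8 (+): stack=[12] mem=[0,0,0,0]
After op 9 (push 1): stack=[12,1] mem=[0,0,0,0]
After op 10 (push 12): stack=[12,1,12] mem=[0,0,0,0]
After op 11 (/): stack=[12,0] mem=[0,0,0,0]
After op 12 (-): stack=[12] mem=[0,0,0,0]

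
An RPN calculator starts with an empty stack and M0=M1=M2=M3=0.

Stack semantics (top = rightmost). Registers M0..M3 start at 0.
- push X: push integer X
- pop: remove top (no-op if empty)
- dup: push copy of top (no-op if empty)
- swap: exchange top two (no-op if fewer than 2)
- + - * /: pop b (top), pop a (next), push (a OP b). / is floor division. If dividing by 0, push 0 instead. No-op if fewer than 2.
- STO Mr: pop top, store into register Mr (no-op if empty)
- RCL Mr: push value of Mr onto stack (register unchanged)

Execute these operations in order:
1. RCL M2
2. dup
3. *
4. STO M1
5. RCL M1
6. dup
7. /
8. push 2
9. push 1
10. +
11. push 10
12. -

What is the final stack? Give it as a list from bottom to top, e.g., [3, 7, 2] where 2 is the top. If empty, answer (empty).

After op 1 (RCL M2): stack=[0] mem=[0,0,0,0]
After op 2 (dup): stack=[0,0] mem=[0,0,0,0]
After op 3 (*): stack=[0] mem=[0,0,0,0]
After op 4 (STO M1): stack=[empty] mem=[0,0,0,0]
After op 5 (RCL M1): stack=[0] mem=[0,0,0,0]
After op 6 (dup): stack=[0,0] mem=[0,0,0,0]
After op 7 (/): stack=[0] mem=[0,0,0,0]
After op 8 (push 2): stack=[0,2] mem=[0,0,0,0]
After op 9 (push 1): stack=[0,2,1] mem=[0,0,0,0]
After op 10 (+): stack=[0,3] mem=[0,0,0,0]
After op 11 (push 10): stack=[0,3,10] mem=[0,0,0,0]
After op 12 (-): stack=[0,-7] mem=[0,0,0,0]

Answer: [0, -7]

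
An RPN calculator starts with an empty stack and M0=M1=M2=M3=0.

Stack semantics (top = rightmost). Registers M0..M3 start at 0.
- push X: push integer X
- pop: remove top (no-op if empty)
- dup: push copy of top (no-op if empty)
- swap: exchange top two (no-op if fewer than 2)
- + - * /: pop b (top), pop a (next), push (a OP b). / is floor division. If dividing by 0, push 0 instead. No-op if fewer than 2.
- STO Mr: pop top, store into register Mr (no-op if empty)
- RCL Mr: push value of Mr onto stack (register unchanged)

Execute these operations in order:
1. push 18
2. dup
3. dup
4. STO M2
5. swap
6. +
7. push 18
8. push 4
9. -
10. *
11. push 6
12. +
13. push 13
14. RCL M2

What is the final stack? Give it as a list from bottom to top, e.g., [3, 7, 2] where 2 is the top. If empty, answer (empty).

Answer: [510, 13, 18]

Derivation:
After op 1 (push 18): stack=[18] mem=[0,0,0,0]
After op 2 (dup): stack=[18,18] mem=[0,0,0,0]
After op 3 (dup): stack=[18,18,18] mem=[0,0,0,0]
After op 4 (STO M2): stack=[18,18] mem=[0,0,18,0]
After op 5 (swap): stack=[18,18] mem=[0,0,18,0]
After op 6 (+): stack=[36] mem=[0,0,18,0]
After op 7 (push 18): stack=[36,18] mem=[0,0,18,0]
After op 8 (push 4): stack=[36,18,4] mem=[0,0,18,0]
After op 9 (-): stack=[36,14] mem=[0,0,18,0]
After op 10 (*): stack=[504] mem=[0,0,18,0]
After op 11 (push 6): stack=[504,6] mem=[0,0,18,0]
After op 12 (+): stack=[510] mem=[0,0,18,0]
After op 13 (push 13): stack=[510,13] mem=[0,0,18,0]
After op 14 (RCL M2): stack=[510,13,18] mem=[0,0,18,0]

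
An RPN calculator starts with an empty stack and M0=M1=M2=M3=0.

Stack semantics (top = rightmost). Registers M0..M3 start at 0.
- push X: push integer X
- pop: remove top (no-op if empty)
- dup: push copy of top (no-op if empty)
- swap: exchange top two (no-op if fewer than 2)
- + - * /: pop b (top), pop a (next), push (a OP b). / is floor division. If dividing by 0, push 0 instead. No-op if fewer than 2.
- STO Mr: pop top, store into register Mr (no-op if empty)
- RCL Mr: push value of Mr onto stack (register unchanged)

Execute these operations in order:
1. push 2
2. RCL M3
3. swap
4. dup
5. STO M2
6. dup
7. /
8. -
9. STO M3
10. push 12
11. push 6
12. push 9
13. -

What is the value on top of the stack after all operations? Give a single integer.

Answer: -3

Derivation:
After op 1 (push 2): stack=[2] mem=[0,0,0,0]
After op 2 (RCL M3): stack=[2,0] mem=[0,0,0,0]
After op 3 (swap): stack=[0,2] mem=[0,0,0,0]
After op 4 (dup): stack=[0,2,2] mem=[0,0,0,0]
After op 5 (STO M2): stack=[0,2] mem=[0,0,2,0]
After op 6 (dup): stack=[0,2,2] mem=[0,0,2,0]
After op 7 (/): stack=[0,1] mem=[0,0,2,0]
After op 8 (-): stack=[-1] mem=[0,0,2,0]
After op 9 (STO M3): stack=[empty] mem=[0,0,2,-1]
After op 10 (push 12): stack=[12] mem=[0,0,2,-1]
After op 11 (push 6): stack=[12,6] mem=[0,0,2,-1]
After op 12 (push 9): stack=[12,6,9] mem=[0,0,2,-1]
After op 13 (-): stack=[12,-3] mem=[0,0,2,-1]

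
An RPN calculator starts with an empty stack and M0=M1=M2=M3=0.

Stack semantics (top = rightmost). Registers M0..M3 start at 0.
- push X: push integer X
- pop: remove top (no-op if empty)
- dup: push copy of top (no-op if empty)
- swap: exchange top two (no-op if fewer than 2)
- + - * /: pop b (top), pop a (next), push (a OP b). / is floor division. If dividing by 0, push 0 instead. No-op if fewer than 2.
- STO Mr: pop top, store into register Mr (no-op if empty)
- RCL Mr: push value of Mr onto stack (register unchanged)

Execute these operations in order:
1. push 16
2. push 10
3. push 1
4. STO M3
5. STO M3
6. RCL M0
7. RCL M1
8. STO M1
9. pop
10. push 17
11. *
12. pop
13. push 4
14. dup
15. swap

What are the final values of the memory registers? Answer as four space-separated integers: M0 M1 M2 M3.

After op 1 (push 16): stack=[16] mem=[0,0,0,0]
After op 2 (push 10): stack=[16,10] mem=[0,0,0,0]
After op 3 (push 1): stack=[16,10,1] mem=[0,0,0,0]
After op 4 (STO M3): stack=[16,10] mem=[0,0,0,1]
After op 5 (STO M3): stack=[16] mem=[0,0,0,10]
After op 6 (RCL M0): stack=[16,0] mem=[0,0,0,10]
After op 7 (RCL M1): stack=[16,0,0] mem=[0,0,0,10]
After op 8 (STO M1): stack=[16,0] mem=[0,0,0,10]
After op 9 (pop): stack=[16] mem=[0,0,0,10]
After op 10 (push 17): stack=[16,17] mem=[0,0,0,10]
After op 11 (*): stack=[272] mem=[0,0,0,10]
After op 12 (pop): stack=[empty] mem=[0,0,0,10]
After op 13 (push 4): stack=[4] mem=[0,0,0,10]
After op 14 (dup): stack=[4,4] mem=[0,0,0,10]
After op 15 (swap): stack=[4,4] mem=[0,0,0,10]

Answer: 0 0 0 10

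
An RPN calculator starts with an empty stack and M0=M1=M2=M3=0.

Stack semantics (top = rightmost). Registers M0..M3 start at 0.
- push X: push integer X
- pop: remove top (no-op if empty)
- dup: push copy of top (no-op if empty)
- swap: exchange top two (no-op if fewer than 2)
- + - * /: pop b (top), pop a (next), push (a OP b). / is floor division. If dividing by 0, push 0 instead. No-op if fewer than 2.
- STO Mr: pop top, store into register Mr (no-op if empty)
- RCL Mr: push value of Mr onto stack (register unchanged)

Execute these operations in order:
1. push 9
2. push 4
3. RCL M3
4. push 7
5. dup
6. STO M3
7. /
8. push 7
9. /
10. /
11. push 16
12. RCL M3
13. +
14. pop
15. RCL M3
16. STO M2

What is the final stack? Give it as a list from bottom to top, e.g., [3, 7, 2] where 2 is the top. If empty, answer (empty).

After op 1 (push 9): stack=[9] mem=[0,0,0,0]
After op 2 (push 4): stack=[9,4] mem=[0,0,0,0]
After op 3 (RCL M3): stack=[9,4,0] mem=[0,0,0,0]
After op 4 (push 7): stack=[9,4,0,7] mem=[0,0,0,0]
After op 5 (dup): stack=[9,4,0,7,7] mem=[0,0,0,0]
After op 6 (STO M3): stack=[9,4,0,7] mem=[0,0,0,7]
After op 7 (/): stack=[9,4,0] mem=[0,0,0,7]
After op 8 (push 7): stack=[9,4,0,7] mem=[0,0,0,7]
After op 9 (/): stack=[9,4,0] mem=[0,0,0,7]
After op 10 (/): stack=[9,0] mem=[0,0,0,7]
After op 11 (push 16): stack=[9,0,16] mem=[0,0,0,7]
After op 12 (RCL M3): stack=[9,0,16,7] mem=[0,0,0,7]
After op 13 (+): stack=[9,0,23] mem=[0,0,0,7]
After op 14 (pop): stack=[9,0] mem=[0,0,0,7]
After op 15 (RCL M3): stack=[9,0,7] mem=[0,0,0,7]
After op 16 (STO M2): stack=[9,0] mem=[0,0,7,7]

Answer: [9, 0]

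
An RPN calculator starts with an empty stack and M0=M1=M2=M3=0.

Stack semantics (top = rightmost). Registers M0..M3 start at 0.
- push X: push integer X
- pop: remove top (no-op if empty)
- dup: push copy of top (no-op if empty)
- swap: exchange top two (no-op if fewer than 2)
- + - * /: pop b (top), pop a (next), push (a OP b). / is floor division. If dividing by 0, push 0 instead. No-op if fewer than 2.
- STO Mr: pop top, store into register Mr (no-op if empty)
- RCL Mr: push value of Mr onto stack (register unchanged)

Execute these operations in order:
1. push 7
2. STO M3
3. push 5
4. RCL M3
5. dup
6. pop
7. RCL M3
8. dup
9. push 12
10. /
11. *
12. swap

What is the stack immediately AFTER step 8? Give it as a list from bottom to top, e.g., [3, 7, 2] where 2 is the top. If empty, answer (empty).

After op 1 (push 7): stack=[7] mem=[0,0,0,0]
After op 2 (STO M3): stack=[empty] mem=[0,0,0,7]
After op 3 (push 5): stack=[5] mem=[0,0,0,7]
After op 4 (RCL M3): stack=[5,7] mem=[0,0,0,7]
After op 5 (dup): stack=[5,7,7] mem=[0,0,0,7]
After op 6 (pop): stack=[5,7] mem=[0,0,0,7]
After op 7 (RCL M3): stack=[5,7,7] mem=[0,0,0,7]
After op 8 (dup): stack=[5,7,7,7] mem=[0,0,0,7]

[5, 7, 7, 7]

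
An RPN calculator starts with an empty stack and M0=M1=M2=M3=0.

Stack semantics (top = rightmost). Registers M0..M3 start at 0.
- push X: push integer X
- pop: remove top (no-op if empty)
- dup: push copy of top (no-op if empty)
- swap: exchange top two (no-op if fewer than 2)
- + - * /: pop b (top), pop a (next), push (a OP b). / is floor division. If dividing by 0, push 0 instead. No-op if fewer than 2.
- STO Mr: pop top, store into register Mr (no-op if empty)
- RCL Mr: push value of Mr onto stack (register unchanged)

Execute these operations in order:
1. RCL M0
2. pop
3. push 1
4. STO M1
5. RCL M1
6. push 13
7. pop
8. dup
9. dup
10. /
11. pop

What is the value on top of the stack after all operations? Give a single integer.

After op 1 (RCL M0): stack=[0] mem=[0,0,0,0]
After op 2 (pop): stack=[empty] mem=[0,0,0,0]
After op 3 (push 1): stack=[1] mem=[0,0,0,0]
After op 4 (STO M1): stack=[empty] mem=[0,1,0,0]
After op 5 (RCL M1): stack=[1] mem=[0,1,0,0]
After op 6 (push 13): stack=[1,13] mem=[0,1,0,0]
After op 7 (pop): stack=[1] mem=[0,1,0,0]
After op 8 (dup): stack=[1,1] mem=[0,1,0,0]
After op 9 (dup): stack=[1,1,1] mem=[0,1,0,0]
After op 10 (/): stack=[1,1] mem=[0,1,0,0]
After op 11 (pop): stack=[1] mem=[0,1,0,0]

Answer: 1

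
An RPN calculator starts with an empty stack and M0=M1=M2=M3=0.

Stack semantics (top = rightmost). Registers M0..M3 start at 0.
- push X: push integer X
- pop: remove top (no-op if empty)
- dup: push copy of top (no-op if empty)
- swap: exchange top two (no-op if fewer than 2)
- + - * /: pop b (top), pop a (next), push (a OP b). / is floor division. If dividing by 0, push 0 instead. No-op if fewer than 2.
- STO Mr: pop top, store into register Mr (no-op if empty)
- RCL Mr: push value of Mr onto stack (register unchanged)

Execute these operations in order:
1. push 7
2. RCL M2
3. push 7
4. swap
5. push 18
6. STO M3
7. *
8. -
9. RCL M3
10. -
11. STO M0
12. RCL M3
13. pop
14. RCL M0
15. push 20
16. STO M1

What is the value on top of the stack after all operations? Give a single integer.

Answer: -11

Derivation:
After op 1 (push 7): stack=[7] mem=[0,0,0,0]
After op 2 (RCL M2): stack=[7,0] mem=[0,0,0,0]
After op 3 (push 7): stack=[7,0,7] mem=[0,0,0,0]
After op 4 (swap): stack=[7,7,0] mem=[0,0,0,0]
After op 5 (push 18): stack=[7,7,0,18] mem=[0,0,0,0]
After op 6 (STO M3): stack=[7,7,0] mem=[0,0,0,18]
After op 7 (*): stack=[7,0] mem=[0,0,0,18]
After op 8 (-): stack=[7] mem=[0,0,0,18]
After op 9 (RCL M3): stack=[7,18] mem=[0,0,0,18]
After op 10 (-): stack=[-11] mem=[0,0,0,18]
After op 11 (STO M0): stack=[empty] mem=[-11,0,0,18]
After op 12 (RCL M3): stack=[18] mem=[-11,0,0,18]
After op 13 (pop): stack=[empty] mem=[-11,0,0,18]
After op 14 (RCL M0): stack=[-11] mem=[-11,0,0,18]
After op 15 (push 20): stack=[-11,20] mem=[-11,0,0,18]
After op 16 (STO M1): stack=[-11] mem=[-11,20,0,18]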